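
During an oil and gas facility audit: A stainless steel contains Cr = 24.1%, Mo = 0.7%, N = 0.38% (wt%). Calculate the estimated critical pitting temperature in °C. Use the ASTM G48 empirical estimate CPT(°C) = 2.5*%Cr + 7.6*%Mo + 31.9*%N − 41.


Apply the ASTM G48 empirical CPT estimate: CPT(°C) = 2.5*%Cr + 7.6*%Mo + 31.9*%N − 41
2.5*24.1 = 60.25; 7.6*0.7 = 5.32; 31.9*0.38 = 12.122
CPT = 60.25 + 5.32 + 12.122 − 41 = 36.692 °C
Rounded to 0.1 °C: CPT ≈ 36.7 °C

36.7 °C


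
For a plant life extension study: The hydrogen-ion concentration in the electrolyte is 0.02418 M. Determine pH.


pH = −log10[H+]
pH = −log10(0.02418) = 1.62

1.62


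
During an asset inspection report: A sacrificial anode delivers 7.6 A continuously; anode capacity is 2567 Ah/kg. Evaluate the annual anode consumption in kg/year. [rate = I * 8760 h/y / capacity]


Annual consumption = current * hours per year / capacity
Rate = 7.6 * 8760 / 2567 = 25.9 kg/year

25.9 kg/year


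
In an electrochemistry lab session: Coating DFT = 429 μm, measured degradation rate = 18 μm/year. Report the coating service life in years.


Service life = thickness / degradation rate
Life = 429 / 18 = 23.8 years

23.8 years


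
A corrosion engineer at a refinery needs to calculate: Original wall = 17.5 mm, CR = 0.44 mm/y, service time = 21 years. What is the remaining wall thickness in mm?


Remaining wall = original − CR × time
t = 17.5 − 0.44*21 = 17.5 − 9.24 = 8.26 mm

8.26 mm


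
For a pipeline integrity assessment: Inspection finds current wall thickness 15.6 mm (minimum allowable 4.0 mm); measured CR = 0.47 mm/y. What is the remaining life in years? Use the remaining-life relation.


Apply the remaining-life relation: RL = (t_current − t_min) / CR
RL = (15.6 − 4.0) / 0.47 = 11.6 / 0.47 = 24.7 years

24.7 years


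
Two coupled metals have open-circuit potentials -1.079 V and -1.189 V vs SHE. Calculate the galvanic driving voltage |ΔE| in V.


Driving voltage is the absolute potential difference.
|ΔE| = |-1.079 − (-1.189)| = 0.11 V

0.11 V


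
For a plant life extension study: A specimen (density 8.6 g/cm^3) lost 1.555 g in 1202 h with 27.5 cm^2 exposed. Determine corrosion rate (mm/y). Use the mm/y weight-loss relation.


Apply the mm/y weight-loss relation: CR = 87600 * W / (D * A * T)
Numerator: 87600 * 1.555 = 136218.0
Denominator: 8.6 * 27.5 * 1202 = 284273.0
CR = 136218.0 / 284273.0 = 0.47918 mm/y

0.47918 mm/y


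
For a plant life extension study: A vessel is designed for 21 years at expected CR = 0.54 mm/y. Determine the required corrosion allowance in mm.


Corrosion allowance = CR × design life
CA = 0.54 * 21 = 11.34 mm

11.34 mm


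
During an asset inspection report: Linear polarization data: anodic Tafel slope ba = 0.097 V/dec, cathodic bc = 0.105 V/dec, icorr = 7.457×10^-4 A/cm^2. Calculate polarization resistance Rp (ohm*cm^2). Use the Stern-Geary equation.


Apply the Stern-Geary equation: Rp = ba*bc / (2.303*icorr*(ba+bc))
ba*bc = 0.097*0.105 = 0.010185
ba+bc = 0.202; 2.303*icorr*(ba+bc) = 2.303*7.457×10^-4*0.202 = 3.4690411×10^-4
Rp = 0.010185 / 3.4690411×10^-4 = 29.4 ohm*cm^2

29.4 ohm*cm^2


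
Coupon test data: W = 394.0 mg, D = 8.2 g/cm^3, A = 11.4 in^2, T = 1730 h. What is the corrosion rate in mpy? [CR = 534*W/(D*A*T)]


Apply the mpy weight-loss relation: CR = 534 * W / (D * A * T)
Numerator: 534 * 394.0 = 210396.0
Denominator: 8.2 * 11.4 * 1730 = 161720.4
CR = 210396.0 / 161720.4 = 1.30099 mpy

1.30099 mpy


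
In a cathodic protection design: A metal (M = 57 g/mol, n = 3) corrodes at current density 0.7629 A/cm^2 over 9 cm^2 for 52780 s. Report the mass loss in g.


Apply Faraday's law: m = i*A*t*M / (n*F)
Total charge passed Q = i*A*t = 0.7629*9*52780 = 362392.758 C
m = Q*M/(n*F) = 362392.758*57/(3*96485) = 71.363 g

71.363 g


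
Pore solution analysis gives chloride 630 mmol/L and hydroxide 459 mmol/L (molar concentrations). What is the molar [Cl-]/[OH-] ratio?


Threshold parameter = [Cl-] / [OH-] (molar basis; both in mmol/L, so units cancel)
Ratio = 630 / 459 = 1.37

1.37


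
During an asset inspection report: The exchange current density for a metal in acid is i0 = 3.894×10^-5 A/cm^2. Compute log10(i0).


i0 = 3.894×10^-5 A/cm^2
log10(i0) = -4.41

-4.41


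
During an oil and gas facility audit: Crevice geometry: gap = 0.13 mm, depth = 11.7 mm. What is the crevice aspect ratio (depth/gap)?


Aspect ratio = depth / gap
Ratio = 11.7 / 0.13 = 90.0

90.0


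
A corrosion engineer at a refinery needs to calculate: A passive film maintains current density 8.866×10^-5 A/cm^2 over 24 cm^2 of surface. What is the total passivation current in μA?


I = i_pass * A, then convert A → μA (×10^6)
I = 8.866×10^-5 * 24 * 10^6 = 2127.84 μA

2127.84 μA


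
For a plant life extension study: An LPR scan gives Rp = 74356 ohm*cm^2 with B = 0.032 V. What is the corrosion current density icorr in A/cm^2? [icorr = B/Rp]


Apply the Stern-Geary relation: icorr = B / Rp
icorr = 0.032 / 74356 = 4.304×10^-7 A/cm^2

4.304×10^-7 A/cm^2


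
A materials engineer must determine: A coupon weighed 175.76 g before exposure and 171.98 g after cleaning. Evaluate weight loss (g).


Weight loss = initial − final
WL = 175.76 − 171.98 = 3.78 g

3.78 g


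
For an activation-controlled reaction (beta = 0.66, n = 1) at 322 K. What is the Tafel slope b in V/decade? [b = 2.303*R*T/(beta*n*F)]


Apply the Tafel slope relation: b = 2.303*R*T/(beta*n*F)
Numerator: 2.303 * 8.314 * 322 = 6165.38
Denominator: 0.66 * 1 * 96485 = 63680.1
b = 6165.38 / 63680.1 = 0.097 V/decade

0.097 V/decade


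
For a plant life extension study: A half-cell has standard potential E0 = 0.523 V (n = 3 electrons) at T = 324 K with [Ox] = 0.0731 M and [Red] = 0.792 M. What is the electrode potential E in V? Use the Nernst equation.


Apply the Nernst equation: E = E0 + (RT/nF)*ln([Ox]/[Red])
Step 1: RT/nF = 8.314*324/(3*96485) = 0.00930623 V
Step 2: [Ox]/[Red] = 0.0731/0.792 = 0.092298
Step 3: ln(0.092298) = -2.382733
Step 4: correction = 0.00930623 * -2.382733 = -0.0222 V
E = 0.523 + -0.0222 = 0.5008 V

0.5008 V


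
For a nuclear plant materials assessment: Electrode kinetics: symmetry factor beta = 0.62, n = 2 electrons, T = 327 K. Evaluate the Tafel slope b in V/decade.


Apply the Tafel slope relation: b = 2.303*R*T/(beta*n*F)
Numerator: 2.303 * 8.314 * 327 = 6261.12
Denominator: 0.62 * 2 * 96485 = 119641.4
b = 6261.12 / 119641.4 = 0.052 V/decade

0.052 V/decade


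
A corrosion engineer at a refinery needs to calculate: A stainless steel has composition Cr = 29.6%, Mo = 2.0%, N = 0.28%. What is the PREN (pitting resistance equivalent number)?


Apply the PREN formula: PREN = Cr + 3.3*Mo + 16*N
PREN = 29.6 + 3.3*2.0 + 16*0.28
PREN = 29.6 + 6.6 + 4.48 = 40.68

40.68


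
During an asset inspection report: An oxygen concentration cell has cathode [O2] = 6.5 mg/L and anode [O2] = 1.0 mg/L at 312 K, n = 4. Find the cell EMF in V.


Apply the Nernst concentration-cell relation: E = (RT/nF)*ln(C_cathode/C_anode)
RT/nF = 8.314*312/(4*96485) = 0.00672117 V
ln(6.5/1.0) = 1.8718
E = 0.00672117 * 1.8718 = 0.01258 V

0.01258 V


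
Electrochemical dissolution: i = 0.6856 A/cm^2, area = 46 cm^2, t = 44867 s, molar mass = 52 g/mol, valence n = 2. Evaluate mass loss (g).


Apply Faraday's law: m = i*A*t*M / (n*F)
Total charge passed Q = i*A*t = 0.6856*46*44867 = 1414997.4992 C
m = Q*M/(n*F) = 1414997.4992*52/(2*96485) = 381.3021 g

381.3021 g


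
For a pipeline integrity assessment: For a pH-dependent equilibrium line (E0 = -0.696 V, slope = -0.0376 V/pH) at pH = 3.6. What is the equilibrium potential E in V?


Apply the Pourbaix line equation: E = E0 + slope*pH
E = -0.696 + (-0.0376)*3.6 = -0.696 + (-0.13536) = -0.83136 V
Rounded to 4 decimal places: E = -0.8314 V

-0.8314 V


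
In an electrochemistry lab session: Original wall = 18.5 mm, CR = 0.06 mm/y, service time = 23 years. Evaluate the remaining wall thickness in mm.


Remaining wall = original − CR × time
t = 18.5 − 0.06*23 = 18.5 − 1.38 = 17.12 mm

17.12 mm


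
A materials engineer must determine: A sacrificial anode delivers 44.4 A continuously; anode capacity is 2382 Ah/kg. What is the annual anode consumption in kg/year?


Annual consumption = current * hours per year / capacity
Rate = 44.4 * 8760 / 2382 = 163.3 kg/year

163.3 kg/year


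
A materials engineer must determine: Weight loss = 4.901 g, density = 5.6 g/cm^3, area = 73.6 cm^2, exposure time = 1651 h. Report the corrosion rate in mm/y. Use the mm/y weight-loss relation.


Apply the mm/y weight-loss relation: CR = 87600 * W / (D * A * T)
Numerator: 87600 * 4.901 = 429327.6
Denominator: 5.6 * 73.6 * 1651 = 680476.16
CR = 429327.6 / 680476.16 = 0.6309 mm/y

0.6309 mm/y


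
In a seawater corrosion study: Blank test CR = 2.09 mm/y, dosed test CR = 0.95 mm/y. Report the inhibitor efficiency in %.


Apply the inhibitor-efficiency definition: IE = (CR_blank − CR_inh)/CR_blank × 100
IE = (2.09 − 0.95) / 2.09 × 100
IE = 1.14 / 2.09 × 100 = 54.5 %

54.5 %


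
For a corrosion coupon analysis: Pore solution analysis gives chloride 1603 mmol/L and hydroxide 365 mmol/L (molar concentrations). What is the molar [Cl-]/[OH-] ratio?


Threshold parameter = [Cl-] / [OH-] (molar basis; both in mmol/L, so units cancel)
Ratio = 1603 / 365 = 4.39

4.39


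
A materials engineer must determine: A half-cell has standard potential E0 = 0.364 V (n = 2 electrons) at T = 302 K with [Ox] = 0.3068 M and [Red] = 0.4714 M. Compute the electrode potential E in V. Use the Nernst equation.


Apply the Nernst equation: E = E0 + (RT/nF)*ln([Ox]/[Red])
Step 1: RT/nF = 8.314*302/(2*96485) = 0.01301149 V
Step 2: [Ox]/[Red] = 0.3068/0.4714 = 0.650827
Step 3: ln(0.650827) = -0.429511
Step 4: correction = 0.01301149 * -0.429511 = -0.0056 V
E = 0.364 + -0.0056 = 0.3584 V

0.3584 V


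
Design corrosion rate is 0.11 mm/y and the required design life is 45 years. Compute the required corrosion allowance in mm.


Corrosion allowance = CR × design life
CA = 0.11 * 45 = 4.95 mm

4.95 mm


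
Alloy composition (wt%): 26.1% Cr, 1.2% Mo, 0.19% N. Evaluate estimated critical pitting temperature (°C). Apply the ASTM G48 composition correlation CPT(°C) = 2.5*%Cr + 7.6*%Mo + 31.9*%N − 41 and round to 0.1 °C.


Apply the ASTM G48 empirical CPT estimate: CPT(°C) = 2.5*%Cr + 7.6*%Mo + 31.9*%N − 41
2.5*26.1 = 65.25; 7.6*1.2 = 9.12; 31.9*0.19 = 6.061
CPT = 65.25 + 9.12 + 6.061 − 41 = 39.431 °C
Rounded to 0.1 °C: CPT ≈ 39.4 °C

39.4 °C


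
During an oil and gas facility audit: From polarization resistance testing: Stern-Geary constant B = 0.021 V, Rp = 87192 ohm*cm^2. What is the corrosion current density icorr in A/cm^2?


Apply the Stern-Geary relation: icorr = B / Rp
icorr = 0.021 / 87192 = 2.408×10^-7 A/cm^2

2.408×10^-7 A/cm^2


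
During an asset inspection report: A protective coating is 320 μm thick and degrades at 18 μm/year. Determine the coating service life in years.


Service life = thickness / degradation rate
Life = 320 / 18 = 17.8 years

17.8 years


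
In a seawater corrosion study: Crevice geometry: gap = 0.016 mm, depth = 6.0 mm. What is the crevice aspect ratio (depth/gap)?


Aspect ratio = depth / gap
Ratio = 6.0 / 0.016 = 375.0

375.0


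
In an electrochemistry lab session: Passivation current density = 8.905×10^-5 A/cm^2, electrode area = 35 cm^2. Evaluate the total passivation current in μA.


I = i_pass * A, then convert A → μA (×10^6)
I = 8.905×10^-5 * 35 * 10^6 = 3116.75 μA

3116.75 μA


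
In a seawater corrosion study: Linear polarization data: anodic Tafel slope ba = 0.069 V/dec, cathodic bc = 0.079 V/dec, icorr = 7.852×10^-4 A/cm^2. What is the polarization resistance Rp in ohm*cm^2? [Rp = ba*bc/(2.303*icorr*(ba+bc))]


Apply the Stern-Geary equation: Rp = ba*bc / (2.303*icorr*(ba+bc))
ba*bc = 0.069*0.079 = 0.005451
ba+bc = 0.148; 2.303*icorr*(ba+bc) = 2.303*7.852×10^-4*0.148 = 2.6763071×10^-4
Rp = 0.005451 / 2.6763071×10^-4 = 20.4 ohm*cm^2

20.4 ohm*cm^2


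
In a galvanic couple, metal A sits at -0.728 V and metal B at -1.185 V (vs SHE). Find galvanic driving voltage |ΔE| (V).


Driving voltage is the absolute potential difference.
|ΔE| = |-0.728 − (-1.185)| = 0.457 V

0.457 V


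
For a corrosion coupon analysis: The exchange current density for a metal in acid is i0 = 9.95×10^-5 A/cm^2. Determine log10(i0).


i0 = 9.95×10^-5 A/cm^2
log10(i0) = -4.002

-4.002


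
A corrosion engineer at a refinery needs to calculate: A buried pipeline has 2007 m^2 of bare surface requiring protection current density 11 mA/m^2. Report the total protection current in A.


I = area * current density, then convert mA → A (÷1000)
I = 2007 * 11 / 1000 = 22.08 A

22.08 A


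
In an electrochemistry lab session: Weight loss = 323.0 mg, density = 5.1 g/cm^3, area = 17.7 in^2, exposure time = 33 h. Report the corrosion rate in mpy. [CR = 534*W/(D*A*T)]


Apply the mpy weight-loss relation: CR = 534 * W / (D * A * T)
Numerator: 534 * 323.0 = 172482.0
Denominator: 5.1 * 17.7 * 33 = 2978.91
CR = 172482.0 / 2978.91 = 57.901 mpy

57.901 mpy


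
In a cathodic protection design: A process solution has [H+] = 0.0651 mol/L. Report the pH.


pH = −log10[H+]
pH = −log10(0.0651) = 1.19

1.19


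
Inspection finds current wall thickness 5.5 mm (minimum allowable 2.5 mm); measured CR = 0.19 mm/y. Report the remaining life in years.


Apply the remaining-life relation: RL = (t_current − t_min) / CR
RL = (5.5 − 2.5) / 0.19 = 3.0 / 0.19 = 15.8 years

15.8 years


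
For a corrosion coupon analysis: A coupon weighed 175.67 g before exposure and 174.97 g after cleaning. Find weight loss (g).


Weight loss = initial − final
WL = 175.67 − 174.97 = 0.7 g

0.7 g


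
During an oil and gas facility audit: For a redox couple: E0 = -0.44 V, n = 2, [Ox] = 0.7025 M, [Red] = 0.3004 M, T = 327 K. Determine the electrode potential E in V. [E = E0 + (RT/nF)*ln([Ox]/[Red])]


Apply the Nernst equation: E = E0 + (RT/nF)*ln([Ox]/[Red])
Step 1: RT/nF = 8.314*327/(2*96485) = 0.0140886 V
Step 2: [Ox]/[Red] = 0.7025/0.3004 = 2.338549
Step 3: ln(2.338549) = 0.849531
Step 4: correction = 0.0140886 * 0.849531 = 0.012 V
E = -0.44 + 0.012 = -0.428 V

-0.428 V


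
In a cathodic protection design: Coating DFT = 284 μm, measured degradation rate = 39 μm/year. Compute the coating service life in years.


Service life = thickness / degradation rate
Life = 284 / 39 = 7.3 years

7.3 years


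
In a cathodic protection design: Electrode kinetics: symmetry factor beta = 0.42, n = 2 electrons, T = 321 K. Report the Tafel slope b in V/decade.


Apply the Tafel slope relation: b = 2.303*R*T/(beta*n*F)
Numerator: 2.303 * 8.314 * 321 = 6146.23
Denominator: 0.42 * 2 * 96485 = 81047.4
b = 6146.23 / 81047.4 = 0.076 V/decade

0.076 V/decade


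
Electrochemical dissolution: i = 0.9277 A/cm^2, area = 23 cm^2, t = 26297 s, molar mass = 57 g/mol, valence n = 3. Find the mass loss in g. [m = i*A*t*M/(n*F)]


Apply Faraday's law: m = i*A*t*M / (n*F)
Total charge passed Q = i*A*t = 0.9277*23*26297 = 561101.7187 C
m = Q*M/(n*F) = 561101.7187*57/(3*96485) = 110.493 g

110.493 g


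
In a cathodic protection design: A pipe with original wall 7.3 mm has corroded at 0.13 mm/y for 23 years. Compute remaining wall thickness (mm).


Remaining wall = original − CR × time
t = 7.3 − 0.13*23 = 7.3 − 2.99 = 4.31 mm

4.31 mm


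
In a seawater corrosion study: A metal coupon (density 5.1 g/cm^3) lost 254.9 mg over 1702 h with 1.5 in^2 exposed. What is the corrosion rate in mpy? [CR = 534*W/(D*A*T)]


Apply the mpy weight-loss relation: CR = 534 * W / (D * A * T)
Numerator: 534 * 254.9 = 136116.6
Denominator: 5.1 * 1.5 * 1702 = 13020.3
CR = 136116.6 / 13020.3 = 10.454 mpy

10.454 mpy


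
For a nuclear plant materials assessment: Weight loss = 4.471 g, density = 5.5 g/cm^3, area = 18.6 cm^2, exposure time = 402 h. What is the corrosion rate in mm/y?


Apply the mm/y weight-loss relation: CR = 87600 * W / (D * A * T)
Numerator: 87600 * 4.471 = 391659.6
Denominator: 5.5 * 18.6 * 402 = 41124.6
CR = 391659.6 / 41124.6 = 9.52373 mm/y

9.52373 mm/y


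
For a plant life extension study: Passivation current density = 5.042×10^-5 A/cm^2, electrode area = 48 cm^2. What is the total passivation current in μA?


I = i_pass * A, then convert A → μA (×10^6)
I = 5.042×10^-5 * 48 * 10^6 = 2420.16 μA

2420.16 μA


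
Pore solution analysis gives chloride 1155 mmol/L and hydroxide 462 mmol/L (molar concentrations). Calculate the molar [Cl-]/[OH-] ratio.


Threshold parameter = [Cl-] / [OH-] (molar basis; both in mmol/L, so units cancel)
Ratio = 1155 / 462 = 2.5

2.5


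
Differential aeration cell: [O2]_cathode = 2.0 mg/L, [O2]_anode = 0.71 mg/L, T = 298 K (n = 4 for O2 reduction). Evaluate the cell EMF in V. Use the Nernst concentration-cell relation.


Apply the Nernst concentration-cell relation: E = (RT/nF)*ln(C_cathode/C_anode)
RT/nF = 8.314*298/(4*96485) = 0.00641958 V
ln(2.0/0.71) = 1.03564
E = 0.00641958 * 1.03564 = 0.00665 V

0.00665 V


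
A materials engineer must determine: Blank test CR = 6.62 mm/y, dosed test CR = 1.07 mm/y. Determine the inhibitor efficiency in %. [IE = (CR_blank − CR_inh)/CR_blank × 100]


Apply the inhibitor-efficiency definition: IE = (CR_blank − CR_inh)/CR_blank × 100
IE = (6.62 − 1.07) / 6.62 × 100
IE = 5.55 / 6.62 × 100 = 83.8 %

83.8 %


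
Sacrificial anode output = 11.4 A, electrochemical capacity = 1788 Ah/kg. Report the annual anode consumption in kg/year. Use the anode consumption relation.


Annual consumption = current * hours per year / capacity
Rate = 11.4 * 8760 / 1788 = 55.9 kg/year

55.9 kg/year


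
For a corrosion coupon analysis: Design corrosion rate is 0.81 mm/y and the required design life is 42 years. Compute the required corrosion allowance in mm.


Corrosion allowance = CR × design life
CA = 0.81 * 42 = 34.02 mm

34.02 mm


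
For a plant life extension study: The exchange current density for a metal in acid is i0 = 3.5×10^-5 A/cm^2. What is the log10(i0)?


i0 = 3.5×10^-5 A/cm^2
log10(i0) = -4.456

-4.456


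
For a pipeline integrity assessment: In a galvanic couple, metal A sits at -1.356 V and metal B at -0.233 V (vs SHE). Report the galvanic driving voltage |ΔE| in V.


Driving voltage is the absolute potential difference.
|ΔE| = |-1.356 − (-0.233)| = 1.123 V

1.123 V


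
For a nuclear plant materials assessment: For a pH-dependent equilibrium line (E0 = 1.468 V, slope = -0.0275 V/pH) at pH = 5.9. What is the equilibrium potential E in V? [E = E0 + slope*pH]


Apply the Pourbaix line equation: E = E0 + slope*pH
E = 1.468 + (-0.0275)*5.9 = 1.468 + (-0.16225) = 1.30575 V
Rounded to 3 decimal places: E = 1.306 V

1.306 V


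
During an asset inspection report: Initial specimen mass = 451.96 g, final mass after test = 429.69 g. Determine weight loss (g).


Weight loss = initial − final
WL = 451.96 − 429.69 = 22.27 g

22.27 g


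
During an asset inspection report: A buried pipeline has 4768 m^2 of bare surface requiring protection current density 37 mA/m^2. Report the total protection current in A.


I = area * current density, then convert mA → A (÷1000)
I = 4768 * 37 / 1000 = 176.42 A

176.42 A


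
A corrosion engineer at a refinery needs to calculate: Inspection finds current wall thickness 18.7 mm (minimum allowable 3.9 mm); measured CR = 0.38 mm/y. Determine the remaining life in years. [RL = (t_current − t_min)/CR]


Apply the remaining-life relation: RL = (t_current − t_min) / CR
RL = (18.7 − 3.9) / 0.38 = 14.8 / 0.38 = 38.9 years

38.9 years


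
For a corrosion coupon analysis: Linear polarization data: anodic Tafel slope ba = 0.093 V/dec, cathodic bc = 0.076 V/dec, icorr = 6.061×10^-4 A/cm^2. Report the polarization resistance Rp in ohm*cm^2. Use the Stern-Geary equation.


Apply the Stern-Geary equation: Rp = ba*bc / (2.303*icorr*(ba+bc))
ba*bc = 0.093*0.076 = 0.007068
ba+bc = 0.169; 2.303*icorr*(ba+bc) = 2.303*6.061×10^-4*0.169 = 2.3589836×10^-4
Rp = 0.007068 / 2.3589836×10^-4 = 29.96 ohm*cm^2

29.96 ohm*cm^2


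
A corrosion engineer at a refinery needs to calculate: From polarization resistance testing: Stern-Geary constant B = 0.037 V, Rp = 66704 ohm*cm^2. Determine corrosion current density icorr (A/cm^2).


Apply the Stern-Geary relation: icorr = B / Rp
icorr = 0.037 / 66704 = 5.547×10^-7 A/cm^2

5.547×10^-7 A/cm^2


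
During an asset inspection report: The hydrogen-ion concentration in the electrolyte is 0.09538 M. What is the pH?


pH = −log10[H+]
pH = −log10(0.09538) = 1.02

1.02


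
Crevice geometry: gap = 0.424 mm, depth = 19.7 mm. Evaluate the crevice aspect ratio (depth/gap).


Aspect ratio = depth / gap
Ratio = 19.7 / 0.424 = 46.5

46.5


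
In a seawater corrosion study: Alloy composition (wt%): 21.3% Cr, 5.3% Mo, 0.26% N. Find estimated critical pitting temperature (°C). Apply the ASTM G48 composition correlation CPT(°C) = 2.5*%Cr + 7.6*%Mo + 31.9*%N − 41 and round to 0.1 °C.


Apply the ASTM G48 empirical CPT estimate: CPT(°C) = 2.5*%Cr + 7.6*%Mo + 31.9*%N − 41
2.5*21.3 = 53.25; 7.6*5.3 = 40.28; 31.9*0.26 = 8.294
CPT = 53.25 + 40.28 + 8.294 − 41 = 60.824 °C
Rounded to 0.1 °C: CPT ≈ 60.8 °C

60.8 °C


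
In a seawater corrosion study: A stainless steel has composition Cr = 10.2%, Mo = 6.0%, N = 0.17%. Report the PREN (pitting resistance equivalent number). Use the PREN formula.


Apply the PREN formula: PREN = Cr + 3.3*Mo + 16*N
PREN = 10.2 + 3.3*6.0 + 16*0.17
PREN = 10.2 + 19.8 + 2.72 = 32.72

32.72


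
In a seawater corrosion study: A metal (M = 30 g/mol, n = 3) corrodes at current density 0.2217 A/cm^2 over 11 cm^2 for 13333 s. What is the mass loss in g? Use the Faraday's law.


Apply Faraday's law: m = i*A*t*M / (n*F)
Total charge passed Q = i*A*t = 0.2217*11*13333 = 32515.1871 C
m = Q*M/(n*F) = 32515.1871*30/(3*96485) = 3.37 g

3.37 g


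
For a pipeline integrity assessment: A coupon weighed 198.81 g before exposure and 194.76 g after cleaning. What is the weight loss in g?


Weight loss = initial − final
WL = 198.81 − 194.76 = 4.05 g

4.05 g


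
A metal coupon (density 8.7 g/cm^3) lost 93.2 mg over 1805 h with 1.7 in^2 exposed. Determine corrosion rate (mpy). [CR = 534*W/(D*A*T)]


Apply the mpy weight-loss relation: CR = 534 * W / (D * A * T)
Numerator: 534 * 93.2 = 49768.8
Denominator: 8.7 * 1.7 * 1805 = 26695.95
CR = 49768.8 / 26695.95 = 1.86428 mpy

1.86428 mpy


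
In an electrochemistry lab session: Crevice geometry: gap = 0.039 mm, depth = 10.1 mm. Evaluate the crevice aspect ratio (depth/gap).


Aspect ratio = depth / gap
Ratio = 10.1 / 0.039 = 259.0

259.0


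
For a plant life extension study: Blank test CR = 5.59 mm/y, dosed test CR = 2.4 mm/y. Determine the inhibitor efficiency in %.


Apply the inhibitor-efficiency definition: IE = (CR_blank − CR_inh)/CR_blank × 100
IE = (5.59 − 2.4) / 5.59 × 100
IE = 3.19 / 5.59 × 100 = 57.1 %

57.1 %


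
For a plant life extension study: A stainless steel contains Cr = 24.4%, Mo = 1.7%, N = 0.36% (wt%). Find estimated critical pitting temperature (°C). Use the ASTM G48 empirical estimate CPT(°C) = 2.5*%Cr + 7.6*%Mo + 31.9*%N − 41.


Apply the ASTM G48 empirical CPT estimate: CPT(°C) = 2.5*%Cr + 7.6*%Mo + 31.9*%N − 41
2.5*24.4 = 61; 7.6*1.7 = 12.92; 31.9*0.36 = 11.484
CPT = 61 + 12.92 + 11.484 − 41 = 44.404 °C
Rounded to 0.1 °C: CPT ≈ 44.4 °C

44.4 °C


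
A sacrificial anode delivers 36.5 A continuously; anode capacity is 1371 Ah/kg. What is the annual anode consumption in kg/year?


Annual consumption = current * hours per year / capacity
Rate = 36.5 * 8760 / 1371 = 233.2 kg/year

233.2 kg/year


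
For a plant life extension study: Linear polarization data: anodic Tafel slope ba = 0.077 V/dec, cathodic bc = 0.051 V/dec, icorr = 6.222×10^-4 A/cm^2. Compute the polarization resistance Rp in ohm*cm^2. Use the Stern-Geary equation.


Apply the Stern-Geary equation: Rp = ba*bc / (2.303*icorr*(ba+bc))
ba*bc = 0.077*0.051 = 0.003927
ba+bc = 0.128; 2.303*icorr*(ba+bc) = 2.303*6.222×10^-4*0.128 = 1.834146×10^-4
Rp = 0.003927 / 1.834146×10^-4 = 21.4 ohm*cm^2

21.4 ohm*cm^2


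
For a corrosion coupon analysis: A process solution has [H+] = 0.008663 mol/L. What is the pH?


pH = −log10[H+]
pH = −log10(0.008663) = 2.06

2.06


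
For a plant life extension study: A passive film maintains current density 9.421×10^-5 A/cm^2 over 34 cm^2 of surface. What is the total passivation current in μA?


I = i_pass * A, then convert A → μA (×10^6)
I = 9.421×10^-5 * 34 * 10^6 = 3203.14 μA

3203.14 μA


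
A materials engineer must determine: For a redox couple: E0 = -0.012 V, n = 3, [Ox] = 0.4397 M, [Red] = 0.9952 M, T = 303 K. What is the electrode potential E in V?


Apply the Nernst equation: E = E0 + (RT/nF)*ln([Ox]/[Red])
Step 1: RT/nF = 8.314*303/(3*96485) = 0.00870305 V
Step 2: [Ox]/[Red] = 0.4397/0.9952 = 0.441821
Step 3: ln(0.441821) = -0.81685
Step 4: correction = 0.00870305 * -0.81685 = -0.0071 V
E = -0.012 + -0.0071 = -0.0191 V

-0.0191 V


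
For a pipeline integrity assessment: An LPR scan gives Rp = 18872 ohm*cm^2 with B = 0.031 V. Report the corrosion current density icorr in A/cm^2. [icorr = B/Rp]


Apply the Stern-Geary relation: icorr = B / Rp
icorr = 0.031 / 18872 = 1.643×10^-6 A/cm^2

1.643×10^-6 A/cm^2


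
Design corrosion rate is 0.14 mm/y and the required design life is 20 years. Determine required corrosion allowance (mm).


Corrosion allowance = CR × design life
CA = 0.14 * 20 = 2.8 mm

2.8 mm


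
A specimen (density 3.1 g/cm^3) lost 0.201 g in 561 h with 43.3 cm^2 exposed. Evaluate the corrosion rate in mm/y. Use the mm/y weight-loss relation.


Apply the mm/y weight-loss relation: CR = 87600 * W / (D * A * T)
Numerator: 87600 * 0.201 = 17607.6
Denominator: 3.1 * 43.3 * 561 = 75303.03
CR = 17607.6 / 75303.03 = 0.23382 mm/y

0.23382 mm/y


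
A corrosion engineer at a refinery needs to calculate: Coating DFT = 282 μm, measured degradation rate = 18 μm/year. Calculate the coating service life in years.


Service life = thickness / degradation rate
Life = 282 / 18 = 15.7 years

15.7 years


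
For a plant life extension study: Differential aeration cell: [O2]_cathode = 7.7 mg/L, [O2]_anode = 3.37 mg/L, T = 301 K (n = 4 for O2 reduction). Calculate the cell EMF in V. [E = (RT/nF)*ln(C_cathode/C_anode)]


Apply the Nernst concentration-cell relation: E = (RT/nF)*ln(C_cathode/C_anode)
RT/nF = 8.314*301/(4*96485) = 0.0064842 V
ln(7.7/3.37) = 0.82631
E = 0.0064842 * 0.82631 = 0.00536 V

0.00536 V


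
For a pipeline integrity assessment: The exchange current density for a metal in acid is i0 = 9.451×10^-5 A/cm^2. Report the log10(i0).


i0 = 9.451×10^-5 A/cm^2
log10(i0) = -4.025

-4.025


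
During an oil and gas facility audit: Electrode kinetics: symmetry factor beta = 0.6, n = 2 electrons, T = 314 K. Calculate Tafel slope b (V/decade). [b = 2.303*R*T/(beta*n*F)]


Apply the Tafel slope relation: b = 2.303*R*T/(beta*n*F)
Numerator: 2.303 * 8.314 * 314 = 6012.2
Denominator: 0.6 * 2 * 96485 = 115782.0
b = 6012.2 / 115782.0 = 0.0519 V/decade

0.0519 V/decade


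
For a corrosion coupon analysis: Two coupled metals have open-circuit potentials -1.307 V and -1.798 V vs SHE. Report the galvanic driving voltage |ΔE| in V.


Driving voltage is the absolute potential difference.
|ΔE| = |-1.307 − (-1.798)| = 0.491 V

0.491 V


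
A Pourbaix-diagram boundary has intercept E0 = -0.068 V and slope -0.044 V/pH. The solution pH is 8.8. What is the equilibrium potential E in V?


Apply the Pourbaix line equation: E = E0 + slope*pH
E = -0.068 + (-0.044)*8.8 = -0.068 + (-0.3872) = -0.4552 V
Rounded to 3 decimal places: E = -0.455 V

-0.455 V


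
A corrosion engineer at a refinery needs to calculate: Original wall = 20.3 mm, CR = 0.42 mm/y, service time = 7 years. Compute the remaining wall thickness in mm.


Remaining wall = original − CR × time
t = 20.3 − 0.42*7 = 20.3 − 2.94 = 17.36 mm

17.36 mm


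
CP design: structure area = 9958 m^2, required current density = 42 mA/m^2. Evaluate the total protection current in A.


I = area * current density, then convert mA → A (÷1000)
I = 9958 * 42 / 1000 = 418.24 A

418.24 A


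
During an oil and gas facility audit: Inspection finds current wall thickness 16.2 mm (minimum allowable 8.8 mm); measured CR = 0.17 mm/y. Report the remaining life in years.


Apply the remaining-life relation: RL = (t_current − t_min) / CR
RL = (16.2 − 8.8) / 0.17 = 7.4 / 0.17 = 43.5 years

43.5 years


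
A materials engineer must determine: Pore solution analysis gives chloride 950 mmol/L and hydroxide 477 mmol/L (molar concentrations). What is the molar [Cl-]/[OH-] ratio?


Threshold parameter = [Cl-] / [OH-] (molar basis; both in mmol/L, so units cancel)
Ratio = 950 / 477 = 1.99

1.99


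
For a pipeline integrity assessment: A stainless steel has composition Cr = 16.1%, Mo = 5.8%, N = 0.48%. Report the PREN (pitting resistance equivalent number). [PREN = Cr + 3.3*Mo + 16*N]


Apply the PREN formula: PREN = Cr + 3.3*Mo + 16*N
PREN = 16.1 + 3.3*5.8 + 16*0.48
PREN = 16.1 + 19.14 + 7.68 = 42.92

42.92


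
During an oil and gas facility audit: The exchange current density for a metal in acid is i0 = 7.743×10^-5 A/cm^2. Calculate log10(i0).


i0 = 7.743×10^-5 A/cm^2
log10(i0) = -4.111

-4.111


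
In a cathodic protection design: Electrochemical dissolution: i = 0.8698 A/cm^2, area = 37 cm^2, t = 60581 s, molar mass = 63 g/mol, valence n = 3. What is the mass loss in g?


Apply Faraday's law: m = i*A*t*M / (n*F)
Total charge passed Q = i*A*t = 0.8698*37*60581 = 1949654.0906 C
m = Q*M/(n*F) = 1949654.0906*63/(3*96485) = 424.34302 g

424.34302 g


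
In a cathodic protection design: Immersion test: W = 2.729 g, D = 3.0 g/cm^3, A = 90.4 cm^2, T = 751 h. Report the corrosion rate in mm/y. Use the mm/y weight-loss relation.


Apply the mm/y weight-loss relation: CR = 87600 * W / (D * A * T)
Numerator: 87600 * 2.729 = 239060.4
Denominator: 3.0 * 90.4 * 751 = 203671.2
CR = 239060.4 / 203671.2 = 1.173757 mm/y

1.173757 mm/y


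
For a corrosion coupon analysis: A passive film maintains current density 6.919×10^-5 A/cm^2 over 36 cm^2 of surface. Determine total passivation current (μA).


I = i_pass * A, then convert A → μA (×10^6)
I = 6.919×10^-5 * 36 * 10^6 = 2490.84 μA

2490.84 μA


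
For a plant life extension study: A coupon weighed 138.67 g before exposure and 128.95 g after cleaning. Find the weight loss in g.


Weight loss = initial − final
WL = 138.67 − 128.95 = 9.72 g

9.72 g


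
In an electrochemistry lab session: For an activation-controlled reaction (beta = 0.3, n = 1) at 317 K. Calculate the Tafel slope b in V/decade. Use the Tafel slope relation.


Apply the Tafel slope relation: b = 2.303*R*T/(beta*n*F)
Numerator: 2.303 * 8.314 * 317 = 6069.64
Denominator: 0.3 * 1 * 96485 = 28945.5
b = 6069.64 / 28945.5 = 0.2097 V/decade

0.2097 V/decade


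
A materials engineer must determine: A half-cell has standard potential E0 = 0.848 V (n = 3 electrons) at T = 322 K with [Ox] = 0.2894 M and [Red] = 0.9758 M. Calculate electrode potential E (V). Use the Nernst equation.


Apply the Nernst equation: E = E0 + (RT/nF)*ln([Ox]/[Red])
Step 1: RT/nF = 8.314*322/(3*96485) = 0.00924879 V
Step 2: [Ox]/[Red] = 0.2894/0.9758 = 0.296577
Step 3: ln(0.296577) = -1.215448
Step 4: correction = 0.00924879 * -1.215448 = -0.0112 V
E = 0.848 + -0.0112 = 0.8368 V

0.8368 V


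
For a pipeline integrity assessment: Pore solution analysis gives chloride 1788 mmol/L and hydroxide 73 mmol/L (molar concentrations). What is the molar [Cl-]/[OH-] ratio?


Threshold parameter = [Cl-] / [OH-] (molar basis; both in mmol/L, so units cancel)
Ratio = 1788 / 73 = 24.49

24.49


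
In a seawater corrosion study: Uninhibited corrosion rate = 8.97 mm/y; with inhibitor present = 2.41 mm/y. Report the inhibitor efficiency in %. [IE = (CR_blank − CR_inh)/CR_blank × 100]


Apply the inhibitor-efficiency definition: IE = (CR_blank − CR_inh)/CR_blank × 100
IE = (8.97 − 2.41) / 8.97 × 100
IE = 6.56 / 8.97 × 100 = 73.1 %

73.1 %


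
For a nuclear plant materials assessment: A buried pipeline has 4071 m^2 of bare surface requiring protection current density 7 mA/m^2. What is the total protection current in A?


I = area * current density, then convert mA → A (÷1000)
I = 4071 * 7 / 1000 = 28.5 A

28.5 A


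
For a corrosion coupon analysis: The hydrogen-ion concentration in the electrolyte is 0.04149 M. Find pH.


pH = −log10[H+]
pH = −log10(0.04149) = 1.38

1.38


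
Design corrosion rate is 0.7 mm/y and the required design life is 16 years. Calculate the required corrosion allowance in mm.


Corrosion allowance = CR × design life
CA = 0.7 * 16 = 11.2 mm

11.2 mm


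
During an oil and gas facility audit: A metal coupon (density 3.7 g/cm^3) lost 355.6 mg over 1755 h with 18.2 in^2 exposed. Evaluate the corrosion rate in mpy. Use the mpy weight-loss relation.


Apply the mpy weight-loss relation: CR = 534 * W / (D * A * T)
Numerator: 534 * 355.6 = 189890.4
Denominator: 3.7 * 18.2 * 1755 = 118181.7
CR = 189890.4 / 118181.7 = 1.6068 mpy

1.6068 mpy


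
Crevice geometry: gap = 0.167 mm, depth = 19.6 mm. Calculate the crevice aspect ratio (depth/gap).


Aspect ratio = depth / gap
Ratio = 19.6 / 0.167 = 117.4

117.4


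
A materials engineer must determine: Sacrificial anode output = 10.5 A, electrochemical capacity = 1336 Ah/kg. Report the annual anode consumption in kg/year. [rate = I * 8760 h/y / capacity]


Annual consumption = current * hours per year / capacity
Rate = 10.5 * 8760 / 1336 = 68.8 kg/year

68.8 kg/year


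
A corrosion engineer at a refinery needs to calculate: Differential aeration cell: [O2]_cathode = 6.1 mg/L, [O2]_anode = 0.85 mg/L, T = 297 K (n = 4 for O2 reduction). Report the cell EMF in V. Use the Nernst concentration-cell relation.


Apply the Nernst concentration-cell relation: E = (RT/nF)*ln(C_cathode/C_anode)
RT/nF = 8.314*297/(4*96485) = 0.00639804 V
ln(6.1/0.85) = 1.97081
E = 0.00639804 * 1.97081 = 0.01261 V

0.01261 V


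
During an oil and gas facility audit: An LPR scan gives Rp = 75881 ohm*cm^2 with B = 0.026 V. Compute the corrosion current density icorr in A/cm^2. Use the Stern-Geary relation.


Apply the Stern-Geary relation: icorr = B / Rp
icorr = 0.026 / 75881 = 3.426×10^-7 A/cm^2

3.426×10^-7 A/cm^2


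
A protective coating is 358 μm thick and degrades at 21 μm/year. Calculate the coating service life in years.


Service life = thickness / degradation rate
Life = 358 / 21 = 17.0 years

17.0 years


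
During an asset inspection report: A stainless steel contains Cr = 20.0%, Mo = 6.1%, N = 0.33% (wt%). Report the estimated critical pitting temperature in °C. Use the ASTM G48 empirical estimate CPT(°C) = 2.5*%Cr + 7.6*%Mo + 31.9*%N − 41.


Apply the ASTM G48 empirical CPT estimate: CPT(°C) = 2.5*%Cr + 7.6*%Mo + 31.9*%N − 41
2.5*20.0 = 50; 7.6*6.1 = 46.36; 31.9*0.33 = 10.527
CPT = 50 + 46.36 + 10.527 − 41 = 65.887 °C
Rounded to 0.1 °C: CPT ≈ 65.9 °C

65.9 °C


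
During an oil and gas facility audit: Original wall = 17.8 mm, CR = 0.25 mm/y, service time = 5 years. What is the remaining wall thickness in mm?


Remaining wall = original − CR × time
t = 17.8 − 0.25*5 = 17.8 − 1.25 = 16.55 mm

16.55 mm


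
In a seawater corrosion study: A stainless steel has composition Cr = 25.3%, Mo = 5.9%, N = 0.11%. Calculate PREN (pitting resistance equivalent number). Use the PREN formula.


Apply the PREN formula: PREN = Cr + 3.3*Mo + 16*N
PREN = 25.3 + 3.3*5.9 + 16*0.11
PREN = 25.3 + 19.47 + 1.76 = 46.53

46.53


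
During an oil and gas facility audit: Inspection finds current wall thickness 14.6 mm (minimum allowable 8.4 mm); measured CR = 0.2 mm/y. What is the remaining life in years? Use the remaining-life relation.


Apply the remaining-life relation: RL = (t_current − t_min) / CR
RL = (14.6 − 8.4) / 0.2 = 6.2 / 0.2 = 31.0 years

31.0 years


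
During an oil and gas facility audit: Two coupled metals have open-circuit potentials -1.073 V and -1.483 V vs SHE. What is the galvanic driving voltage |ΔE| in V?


Driving voltage is the absolute potential difference.
|ΔE| = |-1.073 − (-1.483)| = 0.41 V

0.41 V


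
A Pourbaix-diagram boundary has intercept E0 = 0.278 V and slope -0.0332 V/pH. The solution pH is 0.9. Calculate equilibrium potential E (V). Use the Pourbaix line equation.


Apply the Pourbaix line equation: E = E0 + slope*pH
E = 0.278 + (-0.0332)*0.9 = 0.278 + (-0.02988) = 0.24812 V
Rounded to 4 decimal places: E = 0.2481 V

0.2481 V


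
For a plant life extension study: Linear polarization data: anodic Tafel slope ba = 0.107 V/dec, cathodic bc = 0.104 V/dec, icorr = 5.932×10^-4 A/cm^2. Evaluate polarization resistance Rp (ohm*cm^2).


Apply the Stern-Geary equation: Rp = ba*bc / (2.303*icorr*(ba+bc))
ba*bc = 0.107*0.104 = 0.011128
ba+bc = 0.211; 2.303*icorr*(ba+bc) = 2.303*5.932×10^-4*0.211 = 2.8825546×10^-4
Rp = 0.011128 / 2.8825546×10^-4 = 38.6 ohm*cm^2

38.6 ohm*cm^2


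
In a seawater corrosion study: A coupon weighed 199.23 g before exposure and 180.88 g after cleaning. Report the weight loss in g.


Weight loss = initial − final
WL = 199.23 − 180.88 = 18.35 g

18.35 g


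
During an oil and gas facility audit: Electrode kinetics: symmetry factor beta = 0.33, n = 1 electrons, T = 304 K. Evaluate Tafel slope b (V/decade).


Apply the Tafel slope relation: b = 2.303*R*T/(beta*n*F)
Numerator: 2.303 * 8.314 * 304 = 5820.73
Denominator: 0.33 * 1 * 96485 = 31840.05
b = 5820.73 / 31840.05 = 0.183 V/decade

0.183 V/decade


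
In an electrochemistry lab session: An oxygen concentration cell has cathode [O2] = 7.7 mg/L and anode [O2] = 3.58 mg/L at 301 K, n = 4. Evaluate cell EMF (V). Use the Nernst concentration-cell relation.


Apply the Nernst concentration-cell relation: E = (RT/nF)*ln(C_cathode/C_anode)
RT/nF = 8.314*301/(4*96485) = 0.0064842 V
ln(7.7/3.58) = 0.76586
E = 0.0064842 * 0.76586 = 0.00497 V

0.00497 V


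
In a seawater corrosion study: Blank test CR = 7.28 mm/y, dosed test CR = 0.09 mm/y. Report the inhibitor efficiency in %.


Apply the inhibitor-efficiency definition: IE = (CR_blank − CR_inh)/CR_blank × 100
IE = (7.28 − 0.09) / 7.28 × 100
IE = 7.19 / 7.28 × 100 = 98.8 %

98.8 %


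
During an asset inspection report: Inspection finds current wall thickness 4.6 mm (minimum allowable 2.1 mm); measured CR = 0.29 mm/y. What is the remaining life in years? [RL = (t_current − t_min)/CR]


Apply the remaining-life relation: RL = (t_current − t_min) / CR
RL = (4.6 − 2.1) / 0.29 = 2.5 / 0.29 = 8.6 years

8.6 years


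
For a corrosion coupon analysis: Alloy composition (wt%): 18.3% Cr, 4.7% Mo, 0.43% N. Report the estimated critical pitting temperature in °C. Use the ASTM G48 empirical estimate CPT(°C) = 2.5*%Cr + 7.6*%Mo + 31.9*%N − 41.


Apply the ASTM G48 empirical CPT estimate: CPT(°C) = 2.5*%Cr + 7.6*%Mo + 31.9*%N − 41
2.5*18.3 = 45.75; 7.6*4.7 = 35.72; 31.9*0.43 = 13.717
CPT = 45.75 + 35.72 + 13.717 − 41 = 54.187 °C
Rounded to 0.1 °C: CPT ≈ 54.2 °C

54.2 °C


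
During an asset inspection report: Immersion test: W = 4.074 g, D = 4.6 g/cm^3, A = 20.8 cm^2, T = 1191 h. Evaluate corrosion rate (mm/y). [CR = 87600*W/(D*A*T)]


Apply the mm/y weight-loss relation: CR = 87600 * W / (D * A * T)
Numerator: 87600 * 4.074 = 356882.4
Denominator: 4.6 * 20.8 * 1191 = 113954.88
CR = 356882.4 / 113954.88 = 3.131787 mm/y

3.131787 mm/y
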